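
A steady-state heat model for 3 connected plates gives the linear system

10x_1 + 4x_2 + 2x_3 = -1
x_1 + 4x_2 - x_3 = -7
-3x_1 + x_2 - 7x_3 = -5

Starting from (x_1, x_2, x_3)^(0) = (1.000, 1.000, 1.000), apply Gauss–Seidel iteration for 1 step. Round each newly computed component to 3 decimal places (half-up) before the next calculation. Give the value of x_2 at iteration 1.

Iteration 1:
  x_1 = (-1 - (4)·1.000 - (2)·1.000) / (10) = -0.700
  x_2 = (-7 - (1)·-0.700 - (-1)·1.000) / (4) = -1.325
  x_3 = (-5 - (-3)·-0.700 - (1)·-1.325) / (-7) = 0.825

-1.325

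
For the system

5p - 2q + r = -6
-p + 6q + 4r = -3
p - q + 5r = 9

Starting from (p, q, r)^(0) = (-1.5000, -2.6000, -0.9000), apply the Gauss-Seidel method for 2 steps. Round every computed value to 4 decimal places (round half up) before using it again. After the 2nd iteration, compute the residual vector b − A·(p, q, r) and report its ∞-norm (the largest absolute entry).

3.5109

Iteration 1:
  p = (-6 - (-2)·-2.6000 - (1)·-0.9000) / (5) = -2.0600
  q = (-3 - (-1)·-2.0600 - (4)·-0.9000) / (6) = -0.2433
  r = (9 - (1)·-2.0600 - (-1)·-0.2433) / (5) = 2.1633
Iteration 2:
  p = (-6 - (-2)·-0.2433 - (1)·2.1633) / (5) = -1.7300
  q = (-3 - (-1)·-1.7300 - (4)·2.1633) / (6) = -2.2305
  r = (9 - (1)·-1.7300 - (-1)·-2.2305) / (5) = 1.6999
Residual b − A·x = (-3.5109, 1.8534, 0.0000); ∞-norm = 3.5109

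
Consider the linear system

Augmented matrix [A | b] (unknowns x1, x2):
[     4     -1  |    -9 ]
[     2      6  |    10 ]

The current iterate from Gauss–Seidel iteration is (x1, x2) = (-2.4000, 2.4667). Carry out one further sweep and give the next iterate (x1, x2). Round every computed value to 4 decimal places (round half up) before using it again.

(-1.6333, 2.2111)

One sweep:
  x1 = (-9 - (-1)·2.4667) / (4) = -1.6333
  x2 = (10 - (2)·-1.6333) / (6) = 2.2111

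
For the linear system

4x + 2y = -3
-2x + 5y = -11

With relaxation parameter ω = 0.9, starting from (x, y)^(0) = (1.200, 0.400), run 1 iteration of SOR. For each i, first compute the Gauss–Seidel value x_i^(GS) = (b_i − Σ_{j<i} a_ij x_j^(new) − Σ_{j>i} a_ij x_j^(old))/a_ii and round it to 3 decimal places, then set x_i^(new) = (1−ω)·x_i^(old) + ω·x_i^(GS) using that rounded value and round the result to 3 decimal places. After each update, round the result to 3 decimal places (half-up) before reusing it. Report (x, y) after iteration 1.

Iteration 1:
  x: GS value = (-3 - (2)·0.400) / (4) = -0.950;  x ← (1−ω)·1.200 + ω·-0.950 = -0.735
  y: GS value = (-11 - (-2)·-0.735) / (5) = -2.494;  y ← (1−ω)·0.400 + ω·-2.494 = -2.205

(-0.735, -2.205)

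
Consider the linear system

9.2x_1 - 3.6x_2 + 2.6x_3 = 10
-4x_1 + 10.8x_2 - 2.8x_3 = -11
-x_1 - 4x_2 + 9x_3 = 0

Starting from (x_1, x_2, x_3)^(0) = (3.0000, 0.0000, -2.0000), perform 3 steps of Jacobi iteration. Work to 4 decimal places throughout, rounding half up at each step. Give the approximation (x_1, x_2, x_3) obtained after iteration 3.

Iteration 1:
  x_1 = (10 - (-3.6)·0.0000 - (2.6)·-2.0000) / (9.2) = 1.6522
  x_2 = (-11 - (-4)·3.0000 - (-2.8)·-2.0000) / (10.8) = -0.4259
  x_3 = (0 - (-1)·3.0000 - (-4)·0.0000) / (9) = 0.3333
Iteration 2:
  x_1 = (10 - (-3.6)·-0.4259 - (2.6)·0.3333) / (9.2) = 0.8261
  x_2 = (-11 - (-4)·1.6522 - (-2.8)·0.3333) / (10.8) = -0.3202
  x_3 = (0 - (-1)·1.6522 - (-4)·-0.4259) / (9) = -0.0057
Iteration 3:
  x_1 = (10 - (-3.6)·-0.3202 - (2.6)·-0.0057) / (9.2) = 0.9633
  x_2 = (-11 - (-4)·0.8261 - (-2.8)·-0.0057) / (10.8) = -0.7140
  x_3 = (0 - (-1)·0.8261 - (-4)·-0.3202) / (9) = -0.0505

(0.9633, -0.7140, -0.0505)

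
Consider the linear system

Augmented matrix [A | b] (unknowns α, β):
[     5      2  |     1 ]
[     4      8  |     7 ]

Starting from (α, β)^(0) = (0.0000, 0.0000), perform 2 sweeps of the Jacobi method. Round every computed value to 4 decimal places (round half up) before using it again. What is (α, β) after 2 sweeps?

Iteration 1:
  α = (1 - (2)·0.0000) / (5) = 0.2000
  β = (7 - (4)·0.0000) / (8) = 0.8750
Iteration 2:
  α = (1 - (2)·0.8750) / (5) = -0.1500
  β = (7 - (4)·0.2000) / (8) = 0.7750

(-0.1500, 0.7750)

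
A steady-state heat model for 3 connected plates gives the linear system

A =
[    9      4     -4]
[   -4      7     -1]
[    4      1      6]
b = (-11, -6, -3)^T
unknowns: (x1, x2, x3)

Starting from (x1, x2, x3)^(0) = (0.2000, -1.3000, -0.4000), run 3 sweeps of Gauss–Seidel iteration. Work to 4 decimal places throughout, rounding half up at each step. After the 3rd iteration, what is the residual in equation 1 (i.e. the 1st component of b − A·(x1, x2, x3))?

1.5219

Iteration 1:
  x1 = (-11 - (4)·-1.3000 - (-4)·-0.4000) / (9) = -0.8222
  x2 = (-6 - (-4)·-0.8222 - (-1)·-0.4000) / (7) = -1.3841
  x3 = (-3 - (4)·-0.8222 - (1)·-1.3841) / (6) = 0.2788
Iteration 2:
  x1 = (-11 - (4)·-1.3841 - (-4)·0.2788) / (9) = -0.4832
  x2 = (-6 - (-4)·-0.4832 - (-1)·0.2788) / (7) = -1.0934
  x3 = (-3 - (4)·-0.4832 - (1)·-1.0934) / (6) = 0.0044
Iteration 3:
  x1 = (-11 - (4)·-1.0934 - (-4)·0.0044) / (9) = -0.7343
  x2 = (-6 - (-4)·-0.7343 - (-1)·0.0044) / (7) = -1.2761
  x3 = (-3 - (4)·-0.7343 - (1)·-1.2761) / (6) = 0.2022
Residual b − A·x = (1.5219, 0.1977, 0.0001)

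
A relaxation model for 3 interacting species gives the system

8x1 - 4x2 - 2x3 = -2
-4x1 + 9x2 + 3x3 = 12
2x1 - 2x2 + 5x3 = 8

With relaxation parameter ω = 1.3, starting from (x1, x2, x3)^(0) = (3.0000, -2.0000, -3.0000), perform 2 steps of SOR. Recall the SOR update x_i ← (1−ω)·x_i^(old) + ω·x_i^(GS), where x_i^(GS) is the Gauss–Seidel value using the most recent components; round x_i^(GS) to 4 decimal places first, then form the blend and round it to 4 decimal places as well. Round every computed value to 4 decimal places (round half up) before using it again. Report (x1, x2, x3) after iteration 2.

(3.6045, 0.8896, -1.0231)

Iteration 1:
  x1: GS value = (-2 - (-4)·-2.0000 - (-2)·-3.0000) / (8) = -2.0000;  x1 ← (1−ω)·3.0000 + ω·-2.0000 = -3.5000
  x2: GS value = (12 - (-4)·-3.5000 - (3)·-3.0000) / (9) = 0.7778;  x2 ← (1−ω)·-2.0000 + ω·0.7778 = 1.6111
  x3: GS value = (8 - (2)·-3.5000 - (-2)·1.6111) / (5) = 3.6444;  x3 ← (1−ω)·-3.0000 + ω·3.6444 = 5.6377
Iteration 2:
  x1: GS value = (-2 - (-4)·1.6111 - (-2)·5.6377) / (8) = 1.9650;  x1 ← (1−ω)·-3.5000 + ω·1.9650 = 3.6045
  x2: GS value = (12 - (-4)·3.6045 - (3)·5.6377) / (9) = 1.0561;  x2 ← (1−ω)·1.6111 + ω·1.0561 = 0.8896
  x3: GS value = (8 - (2)·3.6045 - (-2)·0.8896) / (5) = 0.5140;  x3 ← (1−ω)·5.6377 + ω·0.5140 = -1.0231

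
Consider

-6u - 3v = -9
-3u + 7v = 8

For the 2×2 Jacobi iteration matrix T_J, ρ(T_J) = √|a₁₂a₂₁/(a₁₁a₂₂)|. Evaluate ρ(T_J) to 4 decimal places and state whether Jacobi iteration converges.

0.4629

a₁₂a₂₁/(a₁₁a₂₂) = (-3)·(-3) / ((-6)·(7)) = -0.214286
ρ = √|-0.214286| = √0.214286 = 0.4629
ρ < 1, so Jacobi converges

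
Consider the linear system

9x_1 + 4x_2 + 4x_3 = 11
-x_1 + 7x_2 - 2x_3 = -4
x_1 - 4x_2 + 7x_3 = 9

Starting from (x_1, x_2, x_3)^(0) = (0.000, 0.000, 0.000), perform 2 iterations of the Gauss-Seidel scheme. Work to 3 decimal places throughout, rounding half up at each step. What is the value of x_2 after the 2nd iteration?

-0.175

Iteration 1:
  x_1 = (11 - (4)·0.000 - (4)·0.000) / (9) = 1.222
  x_2 = (-4 - (-1)·1.222 - (-2)·0.000) / (7) = -0.397
  x_3 = (9 - (1)·1.222 - (-4)·-0.397) / (7) = 0.884
Iteration 2:
  x_1 = (11 - (4)·-0.397 - (4)·0.884) / (9) = 1.006
  x_2 = (-4 - (-1)·1.006 - (-2)·0.884) / (7) = -0.175
  x_3 = (9 - (1)·1.006 - (-4)·-0.175) / (7) = 1.042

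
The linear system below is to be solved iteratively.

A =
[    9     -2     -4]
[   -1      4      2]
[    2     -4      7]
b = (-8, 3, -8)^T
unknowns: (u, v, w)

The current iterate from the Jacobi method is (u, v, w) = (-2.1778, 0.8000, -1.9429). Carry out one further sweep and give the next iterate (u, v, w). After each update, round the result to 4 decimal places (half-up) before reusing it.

One sweep:
  u = (-8 - (-2)·0.8000 - (-4)·-1.9429) / (9) = -1.5746
  v = (3 - (-1)·-2.1778 - (2)·-1.9429) / (4) = 1.1770
  w = (-8 - (2)·-2.1778 - (-4)·0.8000) / (7) = -0.0635

(-1.5746, 1.1770, -0.0635)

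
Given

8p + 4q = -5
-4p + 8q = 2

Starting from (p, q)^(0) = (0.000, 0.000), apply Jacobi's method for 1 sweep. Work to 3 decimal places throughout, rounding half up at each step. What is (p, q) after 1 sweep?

Iteration 1:
  p = (-5 - (4)·0.000) / (8) = -0.625
  q = (2 - (-4)·0.000) / (8) = 0.250

(-0.625, 0.250)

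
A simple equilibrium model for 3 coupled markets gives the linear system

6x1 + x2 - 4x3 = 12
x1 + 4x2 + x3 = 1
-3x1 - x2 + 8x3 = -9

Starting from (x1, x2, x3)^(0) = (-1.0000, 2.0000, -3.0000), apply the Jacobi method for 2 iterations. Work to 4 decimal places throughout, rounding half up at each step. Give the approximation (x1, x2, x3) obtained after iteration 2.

(0.9583, 0.6458, -1.0937)

Iteration 1:
  x1 = (12 - (1)·2.0000 - (-4)·-3.0000) / (6) = -0.3333
  x2 = (1 - (1)·-1.0000 - (1)·-3.0000) / (4) = 1.2500
  x3 = (-9 - (-3)·-1.0000 - (-1)·2.0000) / (8) = -1.2500
Iteration 2:
  x1 = (12 - (1)·1.2500 - (-4)·-1.2500) / (6) = 0.9583
  x2 = (1 - (1)·-0.3333 - (1)·-1.2500) / (4) = 0.6458
  x3 = (-9 - (-3)·-0.3333 - (-1)·1.2500) / (8) = -1.0937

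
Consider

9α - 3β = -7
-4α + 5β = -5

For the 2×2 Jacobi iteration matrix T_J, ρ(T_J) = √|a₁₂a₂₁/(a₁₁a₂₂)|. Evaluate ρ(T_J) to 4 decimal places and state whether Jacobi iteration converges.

a₁₂a₂₁/(a₁₁a₂₂) = (-3)·(-4) / ((9)·(5)) = 0.266667
ρ = √|0.266667| = √0.266667 = 0.5164
ρ < 1, so Jacobi converges

0.5164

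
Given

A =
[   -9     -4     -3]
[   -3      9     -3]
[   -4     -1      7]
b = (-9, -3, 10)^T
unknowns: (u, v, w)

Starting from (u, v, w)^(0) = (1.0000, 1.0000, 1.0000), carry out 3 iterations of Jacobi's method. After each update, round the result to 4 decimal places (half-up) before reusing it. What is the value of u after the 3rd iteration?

0.2634

Iteration 1:
  u = (-9 - (-4)·1.0000 - (-3)·1.0000) / (-9) = 0.2222
  v = (-3 - (-3)·1.0000 - (-3)·1.0000) / (9) = 0.3333
  w = (10 - (-4)·1.0000 - (-1)·1.0000) / (7) = 2.1429
Iteration 2:
  u = (-9 - (-4)·0.3333 - (-3)·2.1429) / (-9) = 0.1376
  v = (-3 - (-3)·0.2222 - (-3)·2.1429) / (9) = 0.4550
  w = (10 - (-4)·0.2222 - (-1)·0.3333) / (7) = 1.6032
Iteration 3:
  u = (-9 - (-4)·0.4550 - (-3)·1.6032) / (-9) = 0.2634
  v = (-3 - (-3)·0.1376 - (-3)·1.6032) / (9) = 0.2469
  w = (10 - (-4)·0.1376 - (-1)·0.4550) / (7) = 1.5722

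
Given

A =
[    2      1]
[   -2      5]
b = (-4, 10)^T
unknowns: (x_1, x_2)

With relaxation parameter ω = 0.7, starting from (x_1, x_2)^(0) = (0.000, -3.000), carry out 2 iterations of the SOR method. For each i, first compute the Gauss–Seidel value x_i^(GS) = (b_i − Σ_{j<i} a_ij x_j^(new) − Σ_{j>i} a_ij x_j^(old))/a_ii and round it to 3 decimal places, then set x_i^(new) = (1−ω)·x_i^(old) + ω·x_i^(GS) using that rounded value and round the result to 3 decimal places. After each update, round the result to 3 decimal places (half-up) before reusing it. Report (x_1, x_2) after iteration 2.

Iteration 1:
  x_1: GS value = (-4 - (1)·-3.000) / (2) = -0.500;  x_1 ← (1−ω)·0.000 + ω·-0.500 = -0.350
  x_2: GS value = (10 - (-2)·-0.350) / (5) = 1.860;  x_2 ← (1−ω)·-3.000 + ω·1.860 = 0.402
Iteration 2:
  x_1: GS value = (-4 - (1)·0.402) / (2) = -2.201;  x_1 ← (1−ω)·-0.350 + ω·-2.201 = -1.646
  x_2: GS value = (10 - (-2)·-1.646) / (5) = 1.342;  x_2 ← (1−ω)·0.402 + ω·1.342 = 1.060

(-1.646, 1.060)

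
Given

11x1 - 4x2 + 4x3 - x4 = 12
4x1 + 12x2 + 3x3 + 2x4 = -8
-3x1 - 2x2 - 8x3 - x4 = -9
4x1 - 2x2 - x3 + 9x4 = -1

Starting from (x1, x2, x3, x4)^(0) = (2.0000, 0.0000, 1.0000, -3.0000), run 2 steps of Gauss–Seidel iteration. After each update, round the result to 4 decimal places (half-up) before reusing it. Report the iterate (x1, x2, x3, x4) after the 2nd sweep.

Iteration 1:
  x1 = (12 - (-4)·0.0000 - (4)·1.0000 - (-1)·-3.0000) / (11) = 0.4545
  x2 = (-8 - (4)·0.4545 - (3)·1.0000 - (2)·-3.0000) / (12) = -0.5682
  x3 = (-9 - (-3)·0.4545 - (-2)·-0.5682 - (-1)·-3.0000) / (-8) = 1.4716
  x4 = (-1 - (4)·0.4545 - (-2)·-0.5682 - (-1)·1.4716) / (9) = -0.2759
Iteration 2:
  x1 = (12 - (-4)·-0.5682 - (4)·1.4716 - (-1)·-0.2759) / (11) = 0.3241
  x2 = (-8 - (4)·0.3241 - (3)·1.4716 - (2)·-0.2759) / (12) = -1.0966
  x3 = (-9 - (-3)·0.3241 - (-2)·-1.0966 - (-1)·-0.2759) / (-8) = 1.3121
  x4 = (-1 - (4)·0.3241 - (-2)·-1.0966 - (-1)·1.3121) / (9) = -0.3531

(0.3241, -1.0966, 1.3121, -0.3531)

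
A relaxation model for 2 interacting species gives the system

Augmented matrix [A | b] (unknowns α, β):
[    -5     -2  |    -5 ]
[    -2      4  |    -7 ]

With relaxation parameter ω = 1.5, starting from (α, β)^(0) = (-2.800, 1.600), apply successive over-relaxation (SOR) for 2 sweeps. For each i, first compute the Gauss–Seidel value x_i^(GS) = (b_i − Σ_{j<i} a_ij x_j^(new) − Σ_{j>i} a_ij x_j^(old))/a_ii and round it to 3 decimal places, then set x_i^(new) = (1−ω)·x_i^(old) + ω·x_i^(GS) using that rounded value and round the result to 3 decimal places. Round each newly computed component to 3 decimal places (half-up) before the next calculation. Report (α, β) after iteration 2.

Iteration 1:
  α: GS value = (-5 - (-2)·1.600) / (-5) = 0.360;  α ← (1−ω)·-2.800 + ω·0.360 = 1.940
  β: GS value = (-7 - (-2)·1.940) / (4) = -0.780;  β ← (1−ω)·1.600 + ω·-0.780 = -1.970
Iteration 2:
  α: GS value = (-5 - (-2)·-1.970) / (-5) = 1.788;  α ← (1−ω)·1.940 + ω·1.788 = 1.712
  β: GS value = (-7 - (-2)·1.712) / (4) = -0.894;  β ← (1−ω)·-1.970 + ω·-0.894 = -0.356

(1.712, -0.356)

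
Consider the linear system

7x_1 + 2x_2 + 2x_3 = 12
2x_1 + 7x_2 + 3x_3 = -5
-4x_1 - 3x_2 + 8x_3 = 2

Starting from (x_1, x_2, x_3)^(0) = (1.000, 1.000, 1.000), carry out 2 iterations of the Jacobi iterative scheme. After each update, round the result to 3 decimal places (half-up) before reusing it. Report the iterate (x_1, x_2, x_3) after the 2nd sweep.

(1.801, -1.523, 0.286)

Iteration 1:
  x_1 = (12 - (2)·1.000 - (2)·1.000) / (7) = 1.143
  x_2 = (-5 - (2)·1.000 - (3)·1.000) / (7) = -1.429
  x_3 = (2 - (-4)·1.000 - (-3)·1.000) / (8) = 1.125
Iteration 2:
  x_1 = (12 - (2)·-1.429 - (2)·1.125) / (7) = 1.801
  x_2 = (-5 - (2)·1.143 - (3)·1.125) / (7) = -1.523
  x_3 = (2 - (-4)·1.143 - (-3)·-1.429) / (8) = 0.286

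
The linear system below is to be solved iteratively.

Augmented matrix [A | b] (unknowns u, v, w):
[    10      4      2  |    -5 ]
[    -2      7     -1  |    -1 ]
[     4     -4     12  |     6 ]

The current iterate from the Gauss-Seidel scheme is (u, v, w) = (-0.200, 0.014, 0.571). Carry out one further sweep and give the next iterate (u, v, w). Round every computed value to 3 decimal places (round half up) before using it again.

One sweep:
  u = (-5 - (4)·0.014 - (2)·0.571) / (10) = -0.620
  v = (-1 - (-2)·-0.620 - (-1)·0.571) / (7) = -0.238
  w = (6 - (4)·-0.620 - (-4)·-0.238) / (12) = 0.627

(-0.620, -0.238, 0.627)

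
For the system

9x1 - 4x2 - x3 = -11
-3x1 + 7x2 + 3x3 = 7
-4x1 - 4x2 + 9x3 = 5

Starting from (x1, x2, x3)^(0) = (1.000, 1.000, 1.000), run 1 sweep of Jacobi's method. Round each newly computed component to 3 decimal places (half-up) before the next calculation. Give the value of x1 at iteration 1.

-0.667

Iteration 1:
  x1 = (-11 - (-4)·1.000 - (-1)·1.000) / (9) = -0.667
  x2 = (7 - (-3)·1.000 - (3)·1.000) / (7) = 1.000
  x3 = (5 - (-4)·1.000 - (-4)·1.000) / (9) = 1.444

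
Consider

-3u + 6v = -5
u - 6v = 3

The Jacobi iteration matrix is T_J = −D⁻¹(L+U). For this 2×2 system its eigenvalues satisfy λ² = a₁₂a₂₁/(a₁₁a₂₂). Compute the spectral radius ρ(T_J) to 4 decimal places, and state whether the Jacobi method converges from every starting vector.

a₁₂a₂₁/(a₁₁a₂₂) = (6)·(1) / ((-3)·(-6)) = 0.333333
ρ = √|0.333333| = √0.333333 = 0.5774
ρ < 1, so Jacobi converges

0.5774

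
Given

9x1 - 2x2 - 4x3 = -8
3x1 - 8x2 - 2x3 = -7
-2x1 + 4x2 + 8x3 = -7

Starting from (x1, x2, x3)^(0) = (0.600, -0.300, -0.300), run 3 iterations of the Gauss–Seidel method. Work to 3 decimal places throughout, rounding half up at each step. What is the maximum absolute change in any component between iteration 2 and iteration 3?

0.034

Iteration 1:
  x1 = (-8 - (-2)·-0.300 - (-4)·-0.300) / (9) = -1.089
  x2 = (-7 - (3)·-1.089 - (-2)·-0.300) / (-8) = 0.542
  x3 = (-7 - (-2)·-1.089 - (4)·0.542) / (8) = -1.418
Iteration 2:
  x1 = (-8 - (-2)·0.542 - (-4)·-1.418) / (9) = -1.399
  x2 = (-7 - (3)·-1.399 - (-2)·-1.418) / (-8) = 0.705
  x3 = (-7 - (-2)·-1.399 - (4)·0.705) / (8) = -1.577
Iteration 3:
  x1 = (-8 - (-2)·0.705 - (-4)·-1.577) / (9) = -1.433
  x2 = (-7 - (3)·-1.433 - (-2)·-1.577) / (-8) = 0.732
  x3 = (-7 - (-2)·-1.433 - (4)·0.732) / (8) = -1.599
Change: (-0.034, 0.027, -0.022) → max |·| = 0.034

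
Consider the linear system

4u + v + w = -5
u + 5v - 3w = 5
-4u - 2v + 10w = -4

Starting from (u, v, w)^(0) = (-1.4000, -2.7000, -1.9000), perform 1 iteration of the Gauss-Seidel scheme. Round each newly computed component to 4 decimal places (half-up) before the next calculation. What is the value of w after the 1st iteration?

Iteration 1:
  u = (-5 - (1)·-2.7000 - (1)·-1.9000) / (4) = -0.1000
  v = (5 - (1)·-0.1000 - (-3)·-1.9000) / (5) = -0.1200
  w = (-4 - (-4)·-0.1000 - (-2)·-0.1200) / (10) = -0.4640

-0.4640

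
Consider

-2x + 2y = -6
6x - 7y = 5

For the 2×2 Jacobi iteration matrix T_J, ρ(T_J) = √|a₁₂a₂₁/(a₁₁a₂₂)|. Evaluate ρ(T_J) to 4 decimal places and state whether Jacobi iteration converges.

0.9258

a₁₂a₂₁/(a₁₁a₂₂) = (2)·(6) / ((-2)·(-7)) = 0.857143
ρ = √|0.857143| = √0.857143 = 0.9258
ρ < 1, so Jacobi converges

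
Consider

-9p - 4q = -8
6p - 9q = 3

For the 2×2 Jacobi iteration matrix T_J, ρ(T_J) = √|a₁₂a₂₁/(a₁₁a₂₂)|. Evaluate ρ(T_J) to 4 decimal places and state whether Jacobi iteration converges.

a₁₂a₂₁/(a₁₁a₂₂) = (-4)·(6) / ((-9)·(-9)) = -0.296296
ρ = √|-0.296296| = √0.296296 = 0.5443
ρ < 1, so Jacobi converges

0.5443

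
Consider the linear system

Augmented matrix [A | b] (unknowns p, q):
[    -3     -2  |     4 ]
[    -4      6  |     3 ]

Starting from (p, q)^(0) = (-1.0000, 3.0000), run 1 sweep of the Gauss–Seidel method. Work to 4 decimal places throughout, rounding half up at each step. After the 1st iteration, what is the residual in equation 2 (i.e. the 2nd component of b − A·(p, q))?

0.0000

Iteration 1:
  p = (4 - (-2)·3.0000) / (-3) = -3.3333
  q = (3 - (-4)·-3.3333) / (6) = -1.7222
Residual b − A·x = (-9.4443, 0.0000)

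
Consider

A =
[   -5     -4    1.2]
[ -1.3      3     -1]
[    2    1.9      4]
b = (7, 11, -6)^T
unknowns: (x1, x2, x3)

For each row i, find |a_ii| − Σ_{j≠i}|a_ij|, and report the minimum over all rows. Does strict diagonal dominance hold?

-0.2

row 1: |-5| − (4+1.2) = -0.2
row 2: |3| − (1.3+1) = 0.7
row 3: |4| − (2+1.9) = 0.1
minimum over rows = -0.2 → not strictly diagonally dominant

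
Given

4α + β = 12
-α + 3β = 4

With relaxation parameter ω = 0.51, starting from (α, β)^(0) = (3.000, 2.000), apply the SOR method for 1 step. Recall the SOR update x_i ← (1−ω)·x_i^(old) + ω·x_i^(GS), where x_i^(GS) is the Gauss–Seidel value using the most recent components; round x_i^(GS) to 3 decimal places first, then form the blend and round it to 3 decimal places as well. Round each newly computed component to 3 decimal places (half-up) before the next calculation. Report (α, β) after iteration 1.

(2.745, 2.126)

Iteration 1:
  α: GS value = (12 - (1)·2.000) / (4) = 2.500;  α ← (1−ω)·3.000 + ω·2.500 = 2.745
  β: GS value = (4 - (-1)·2.745) / (3) = 2.248;  β ← (1−ω)·2.000 + ω·2.248 = 2.126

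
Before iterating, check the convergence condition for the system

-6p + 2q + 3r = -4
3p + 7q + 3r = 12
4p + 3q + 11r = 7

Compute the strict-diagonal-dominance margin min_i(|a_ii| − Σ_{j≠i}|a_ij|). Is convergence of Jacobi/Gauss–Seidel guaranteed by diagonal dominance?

1

row 1: |-6| − (2+3) = 1
row 2: |7| − (3+3) = 1
row 3: |11| − (4+3) = 4
minimum over rows = 1 → strictly diagonally dominant (convergence guaranteed)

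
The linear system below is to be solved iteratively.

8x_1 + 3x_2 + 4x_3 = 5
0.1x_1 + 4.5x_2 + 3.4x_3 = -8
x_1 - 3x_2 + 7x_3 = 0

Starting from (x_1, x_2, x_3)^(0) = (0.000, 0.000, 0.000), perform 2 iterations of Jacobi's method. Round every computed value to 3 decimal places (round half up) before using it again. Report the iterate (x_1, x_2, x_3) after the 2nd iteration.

Iteration 1:
  x_1 = (5 - (3)·0.000 - (4)·0.000) / (8) = 0.625
  x_2 = (-8 - (0.1)·0.000 - (3.4)·0.000) / (4.5) = -1.778
  x_3 = (0 - (1)·0.000 - (-3)·0.000) / (7) = 0.000
Iteration 2:
  x_1 = (5 - (3)·-1.778 - (4)·0.000) / (8) = 1.292
  x_2 = (-8 - (0.1)·0.625 - (3.4)·0.000) / (4.5) = -1.792
  x_3 = (0 - (1)·0.625 - (-3)·-1.778) / (7) = -0.851

(1.292, -1.792, -0.851)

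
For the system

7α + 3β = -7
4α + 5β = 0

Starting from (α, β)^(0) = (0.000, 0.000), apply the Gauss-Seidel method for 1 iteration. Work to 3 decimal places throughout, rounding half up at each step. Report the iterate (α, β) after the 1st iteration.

Iteration 1:
  α = (-7 - (3)·0.000) / (7) = -1.000
  β = (0 - (4)·-1.000) / (5) = 0.800

(-1.000, 0.800)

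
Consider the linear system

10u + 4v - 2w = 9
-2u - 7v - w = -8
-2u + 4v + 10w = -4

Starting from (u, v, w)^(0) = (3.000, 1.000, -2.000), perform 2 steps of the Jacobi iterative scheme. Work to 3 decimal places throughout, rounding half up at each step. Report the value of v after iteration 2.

Iteration 1:
  u = (9 - (4)·1.000 - (-2)·-2.000) / (10) = 0.100
  v = (-8 - (-2)·3.000 - (-1)·-2.000) / (-7) = 0.571
  w = (-4 - (-2)·3.000 - (4)·1.000) / (10) = -0.200
Iteration 2:
  u = (9 - (4)·0.571 - (-2)·-0.200) / (10) = 0.632
  v = (-8 - (-2)·0.100 - (-1)·-0.200) / (-7) = 1.143
  w = (-4 - (-2)·0.100 - (4)·0.571) / (10) = -0.608

1.143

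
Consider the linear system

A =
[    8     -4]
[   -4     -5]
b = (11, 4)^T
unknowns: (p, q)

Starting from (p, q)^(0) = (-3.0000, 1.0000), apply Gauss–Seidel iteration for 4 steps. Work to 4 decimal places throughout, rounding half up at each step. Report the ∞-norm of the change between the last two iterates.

0.2640

Iteration 1:
  p = (11 - (-4)·1.0000) / (8) = 1.8750
  q = (4 - (-4)·1.8750) / (-5) = -2.3000
Iteration 2:
  p = (11 - (-4)·-2.3000) / (8) = 0.2250
  q = (4 - (-4)·0.2250) / (-5) = -0.9800
Iteration 3:
  p = (11 - (-4)·-0.9800) / (8) = 0.8850
  q = (4 - (-4)·0.8850) / (-5) = -1.5080
Iteration 4:
  p = (11 - (-4)·-1.5080) / (8) = 0.6210
  q = (4 - (-4)·0.6210) / (-5) = -1.2968
Change: (-0.2640, 0.2112) → max |·| = 0.2640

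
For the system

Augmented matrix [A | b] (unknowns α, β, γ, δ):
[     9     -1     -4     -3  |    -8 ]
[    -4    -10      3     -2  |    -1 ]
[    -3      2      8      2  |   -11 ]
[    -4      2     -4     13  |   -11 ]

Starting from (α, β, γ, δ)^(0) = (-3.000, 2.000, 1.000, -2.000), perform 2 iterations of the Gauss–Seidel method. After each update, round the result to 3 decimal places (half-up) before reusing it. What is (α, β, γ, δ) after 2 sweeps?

Iteration 1:
  α = (-8 - (-1)·2.000 - (-4)·1.000 - (-3)·-2.000) / (9) = -0.889
  β = (-1 - (-4)·-0.889 - (3)·1.000 - (-2)·-2.000) / (-10) = 1.156
  γ = (-11 - (-3)·-0.889 - (2)·1.156 - (2)·-2.000) / (8) = -1.497
  δ = (-11 - (-4)·-0.889 - (2)·1.156 - (-4)·-1.497) / (13) = -1.758
Iteration 2:
  α = (-8 - (-1)·1.156 - (-4)·-1.497 - (-3)·-1.758) / (9) = -2.012
  β = (-1 - (-4)·-2.012 - (3)·-1.497 - (-2)·-1.758) / (-10) = 0.807
  γ = (-11 - (-3)·-2.012 - (2)·0.807 - (2)·-1.758) / (8) = -1.892
  δ = (-11 - (-4)·-2.012 - (2)·0.807 - (-4)·-1.892) / (13) = -2.172

(-2.012, 0.807, -1.892, -2.172)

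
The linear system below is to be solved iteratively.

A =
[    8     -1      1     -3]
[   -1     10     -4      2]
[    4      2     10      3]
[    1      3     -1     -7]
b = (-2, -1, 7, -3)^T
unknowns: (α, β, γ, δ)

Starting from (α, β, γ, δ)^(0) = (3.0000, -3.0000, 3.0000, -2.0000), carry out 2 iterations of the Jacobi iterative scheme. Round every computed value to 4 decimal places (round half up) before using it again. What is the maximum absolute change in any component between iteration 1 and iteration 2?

1.7071

Iteration 1:
  α = (-2 - (-1)·-3.0000 - (1)·3.0000 - (-3)·-2.0000) / (8) = -1.7500
  β = (-1 - (-1)·3.0000 - (-4)·3.0000 - (2)·-2.0000) / (10) = 1.8000
  γ = (7 - (4)·3.0000 - (2)·-3.0000 - (3)·-2.0000) / (10) = 0.7000
  δ = (-3 - (1)·3.0000 - (3)·-3.0000 - (-1)·3.0000) / (-7) = -0.8571
Iteration 2:
  α = (-2 - (-1)·1.8000 - (1)·0.7000 - (-3)·-0.8571) / (8) = -0.4339
  β = (-1 - (-1)·-1.7500 - (-4)·0.7000 - (2)·-0.8571) / (10) = 0.1764
  γ = (7 - (4)·-1.7500 - (2)·1.8000 - (3)·-0.8571) / (10) = 1.2971
  δ = (-3 - (1)·-1.7500 - (3)·1.8000 - (-1)·0.7000) / (-7) = 0.8500
Change: (1.3161, -1.6236, 0.5971, 1.7071) → max |·| = 1.7071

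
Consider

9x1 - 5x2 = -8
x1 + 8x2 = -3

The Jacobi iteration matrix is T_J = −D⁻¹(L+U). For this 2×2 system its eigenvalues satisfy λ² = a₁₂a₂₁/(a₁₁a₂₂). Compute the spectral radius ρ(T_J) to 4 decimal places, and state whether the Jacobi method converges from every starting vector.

0.2635

a₁₂a₂₁/(a₁₁a₂₂) = (-5)·(1) / ((9)·(8)) = -0.069444
ρ = √|-0.069444| = √0.069444 = 0.2635
ρ < 1, so Jacobi converges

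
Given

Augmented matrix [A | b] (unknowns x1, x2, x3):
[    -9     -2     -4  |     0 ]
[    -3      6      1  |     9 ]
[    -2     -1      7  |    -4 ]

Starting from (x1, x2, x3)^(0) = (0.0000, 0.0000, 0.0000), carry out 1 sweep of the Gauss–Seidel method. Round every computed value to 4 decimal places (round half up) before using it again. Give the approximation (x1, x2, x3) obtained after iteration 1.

(0.0000, 1.5000, -0.3571)

Iteration 1:
  x1 = (0 - (-2)·0.0000 - (-4)·0.0000) / (-9) = 0.0000
  x2 = (9 - (-3)·0.0000 - (1)·0.0000) / (6) = 1.5000
  x3 = (-4 - (-2)·0.0000 - (-1)·1.5000) / (7) = -0.3571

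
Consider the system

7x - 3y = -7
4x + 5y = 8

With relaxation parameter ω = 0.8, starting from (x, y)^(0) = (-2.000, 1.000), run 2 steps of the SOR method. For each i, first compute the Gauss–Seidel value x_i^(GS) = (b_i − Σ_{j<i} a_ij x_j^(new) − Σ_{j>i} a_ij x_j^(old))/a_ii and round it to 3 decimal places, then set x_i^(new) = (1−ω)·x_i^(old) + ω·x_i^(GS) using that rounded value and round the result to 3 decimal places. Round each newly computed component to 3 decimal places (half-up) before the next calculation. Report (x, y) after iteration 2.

(-0.275, 1.862)

Iteration 1:
  x: GS value = (-7 - (-3)·1.000) / (7) = -0.571;  x ← (1−ω)·-2.000 + ω·-0.571 = -0.857
  y: GS value = (8 - (4)·-0.857) / (5) = 2.286;  y ← (1−ω)·1.000 + ω·2.286 = 2.029
Iteration 2:
  x: GS value = (-7 - (-3)·2.029) / (7) = -0.130;  x ← (1−ω)·-0.857 + ω·-0.130 = -0.275
  y: GS value = (8 - (4)·-0.275) / (5) = 1.820;  y ← (1−ω)·2.029 + ω·1.820 = 1.862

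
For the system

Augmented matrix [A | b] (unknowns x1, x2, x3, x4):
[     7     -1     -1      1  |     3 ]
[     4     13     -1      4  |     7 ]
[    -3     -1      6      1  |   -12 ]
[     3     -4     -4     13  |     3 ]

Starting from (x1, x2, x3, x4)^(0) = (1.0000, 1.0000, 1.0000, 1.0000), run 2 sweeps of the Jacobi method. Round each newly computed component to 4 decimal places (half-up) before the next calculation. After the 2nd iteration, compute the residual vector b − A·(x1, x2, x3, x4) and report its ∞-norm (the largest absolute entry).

5.3752

Iteration 1:
  x1 = (3 - (-1)·1.0000 - (-1)·1.0000 - (1)·1.0000) / (7) = 0.5714
  x2 = (7 - (4)·1.0000 - (-1)·1.0000 - (4)·1.0000) / (13) = 0.0000
  x3 = (-12 - (-3)·1.0000 - (-1)·1.0000 - (1)·1.0000) / (6) = -1.5000
  x4 = (3 - (3)·1.0000 - (-4)·1.0000 - (-4)·1.0000) / (13) = 0.6154
Iteration 2:
  x1 = (3 - (-1)·0.0000 - (-1)·-1.5000 - (1)·0.6154) / (7) = 0.1264
  x2 = (7 - (4)·0.5714 - (-1)·-1.5000 - (4)·0.6154) / (13) = 0.0579
  x3 = (-12 - (-3)·0.5714 - (-1)·0.0000 - (1)·0.6154) / (6) = -1.8169
  x4 = (3 - (3)·0.5714 - (-4)·0.0000 - (-4)·-1.5000) / (13) = -0.3626
Residual b − A·x = (0.7188, 5.3752, -0.2989, 0.2986); ∞-norm = 5.3752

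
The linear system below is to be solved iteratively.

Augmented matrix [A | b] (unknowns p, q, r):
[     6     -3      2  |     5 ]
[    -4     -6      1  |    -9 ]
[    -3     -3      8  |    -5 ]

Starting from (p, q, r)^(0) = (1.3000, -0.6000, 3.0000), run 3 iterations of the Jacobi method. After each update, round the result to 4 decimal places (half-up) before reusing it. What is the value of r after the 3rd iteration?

0.6018

Iteration 1:
  p = (5 - (-3)·-0.6000 - (2)·3.0000) / (6) = -0.4667
  q = (-9 - (-4)·1.3000 - (1)·3.0000) / (-6) = 1.1333
  r = (-5 - (-3)·1.3000 - (-3)·-0.6000) / (8) = -0.3625
Iteration 2:
  p = (5 - (-3)·1.1333 - (2)·-0.3625) / (6) = 1.5208
  q = (-9 - (-4)·-0.4667 - (1)·-0.3625) / (-6) = 1.7507
  r = (-5 - (-3)·-0.4667 - (-3)·1.1333) / (8) = -0.3750
Iteration 3:
  p = (5 - (-3)·1.7507 - (2)·-0.3750) / (6) = 1.8337
  q = (-9 - (-4)·1.5208 - (1)·-0.3750) / (-6) = 0.4236
  r = (-5 - (-3)·1.5208 - (-3)·1.7507) / (8) = 0.6018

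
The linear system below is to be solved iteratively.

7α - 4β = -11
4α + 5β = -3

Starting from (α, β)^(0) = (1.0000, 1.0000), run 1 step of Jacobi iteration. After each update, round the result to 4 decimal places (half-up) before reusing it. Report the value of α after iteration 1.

-1.0000

Iteration 1:
  α = (-11 - (-4)·1.0000) / (7) = -1.0000
  β = (-3 - (4)·1.0000) / (5) = -1.4000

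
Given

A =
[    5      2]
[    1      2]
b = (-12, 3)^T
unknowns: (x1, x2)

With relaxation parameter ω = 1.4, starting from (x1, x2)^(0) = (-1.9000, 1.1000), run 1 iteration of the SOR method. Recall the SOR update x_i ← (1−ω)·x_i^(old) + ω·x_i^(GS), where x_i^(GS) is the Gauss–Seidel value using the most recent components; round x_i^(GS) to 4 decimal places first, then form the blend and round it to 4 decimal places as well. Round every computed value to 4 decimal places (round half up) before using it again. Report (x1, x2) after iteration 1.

Iteration 1:
  x1: GS value = (-12 - (2)·1.1000) / (5) = -2.8400;  x1 ← (1−ω)·-1.9000 + ω·-2.8400 = -3.2160
  x2: GS value = (3 - (1)·-3.2160) / (2) = 3.1080;  x2 ← (1−ω)·1.1000 + ω·3.1080 = 3.9112

(-3.2160, 3.9112)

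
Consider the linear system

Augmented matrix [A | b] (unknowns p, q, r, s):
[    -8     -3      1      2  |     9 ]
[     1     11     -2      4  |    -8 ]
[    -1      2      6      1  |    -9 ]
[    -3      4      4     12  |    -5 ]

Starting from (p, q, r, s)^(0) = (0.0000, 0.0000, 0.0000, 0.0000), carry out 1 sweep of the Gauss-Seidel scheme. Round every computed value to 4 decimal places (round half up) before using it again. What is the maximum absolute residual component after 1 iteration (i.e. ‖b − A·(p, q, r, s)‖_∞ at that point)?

2.9724

Iteration 1:
  p = (9 - (-3)·0.0000 - (1)·0.0000 - (2)·0.0000) / (-8) = -1.1250
  q = (-8 - (1)·-1.1250 - (-2)·0.0000 - (4)·0.0000) / (11) = -0.6250
  r = (-9 - (-1)·-1.1250 - (2)·-0.6250 - (1)·0.0000) / (6) = -1.4792
  s = (-5 - (-3)·-1.1250 - (4)·-0.6250 - (4)·-1.4792) / (12) = 0.0035
Residual b − A·x = (-0.4028, -2.9724, -0.0033, -0.0002); ∞-norm = 2.9724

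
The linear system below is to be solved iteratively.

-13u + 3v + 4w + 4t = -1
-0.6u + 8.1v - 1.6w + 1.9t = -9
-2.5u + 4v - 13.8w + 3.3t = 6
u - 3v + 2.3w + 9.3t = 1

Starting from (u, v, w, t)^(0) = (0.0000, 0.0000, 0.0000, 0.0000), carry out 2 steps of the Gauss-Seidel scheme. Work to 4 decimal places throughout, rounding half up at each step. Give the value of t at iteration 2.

Iteration 1:
  u = (-1 - (3)·0.0000 - (4)·0.0000 - (4)·0.0000) / (-13) = 0.0769
  v = (-9 - (-0.6)·0.0769 - (-1.6)·0.0000 - (1.9)·0.0000) / (8.1) = -1.1054
  w = (6 - (-2.5)·0.0769 - (4)·-1.1054 - (3.3)·0.0000) / (-13.8) = -0.7691
  t = (1 - (1)·0.0769 - (-3)·-1.1054 - (2.3)·-0.7691) / (9.3) = -0.0671
Iteration 2:
  u = (-1 - (3)·-1.1054 - (4)·-0.7691 - (4)·-0.0671) / (-13) = -0.4355
  v = (-9 - (-0.6)·-0.4355 - (-1.6)·-0.7691 - (1.9)·-0.0671) / (8.1) = -1.2796
  w = (6 - (-2.5)·-0.4355 - (4)·-1.2796 - (3.3)·-0.0671) / (-13.8) = -0.7428
  t = (1 - (1)·-0.4355 - (-3)·-1.2796 - (2.3)·-0.7428) / (9.3) = -0.0747

-0.0747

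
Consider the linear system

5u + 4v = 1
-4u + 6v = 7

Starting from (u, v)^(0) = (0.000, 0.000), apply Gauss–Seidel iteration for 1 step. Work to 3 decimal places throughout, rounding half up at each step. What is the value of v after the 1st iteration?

1.300

Iteration 1:
  u = (1 - (4)·0.000) / (5) = 0.200
  v = (7 - (-4)·0.200) / (6) = 1.300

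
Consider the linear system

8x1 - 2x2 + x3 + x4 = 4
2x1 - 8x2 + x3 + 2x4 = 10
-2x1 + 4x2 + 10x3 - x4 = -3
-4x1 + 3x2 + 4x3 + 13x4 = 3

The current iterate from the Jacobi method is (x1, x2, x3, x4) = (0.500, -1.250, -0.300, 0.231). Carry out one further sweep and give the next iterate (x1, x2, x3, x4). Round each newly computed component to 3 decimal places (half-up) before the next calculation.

(0.196, -1.105, 0.323, 0.765)

One sweep:
  x1 = (4 - (-2)·-1.250 - (1)·-0.300 - (1)·0.231) / (8) = 0.196
  x2 = (10 - (2)·0.500 - (1)·-0.300 - (2)·0.231) / (-8) = -1.105
  x3 = (-3 - (-2)·0.500 - (4)·-1.250 - (-1)·0.231) / (10) = 0.323
  x4 = (3 - (-4)·0.500 - (3)·-1.250 - (4)·-0.300) / (13) = 0.765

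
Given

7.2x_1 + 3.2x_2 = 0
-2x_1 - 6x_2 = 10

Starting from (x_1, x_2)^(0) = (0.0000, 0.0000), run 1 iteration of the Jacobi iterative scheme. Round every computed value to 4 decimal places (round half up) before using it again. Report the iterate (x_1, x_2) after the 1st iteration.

(0.0000, -1.6667)

Iteration 1:
  x_1 = (0 - (3.2)·0.0000) / (7.2) = 0.0000
  x_2 = (10 - (-2)·0.0000) / (-6) = -1.6667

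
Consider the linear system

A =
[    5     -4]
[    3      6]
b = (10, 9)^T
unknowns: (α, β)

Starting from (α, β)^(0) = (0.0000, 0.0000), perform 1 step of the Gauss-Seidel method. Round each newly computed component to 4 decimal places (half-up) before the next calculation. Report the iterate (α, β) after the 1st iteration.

Iteration 1:
  α = (10 - (-4)·0.0000) / (5) = 2.0000
  β = (9 - (3)·2.0000) / (6) = 0.5000

(2.0000, 0.5000)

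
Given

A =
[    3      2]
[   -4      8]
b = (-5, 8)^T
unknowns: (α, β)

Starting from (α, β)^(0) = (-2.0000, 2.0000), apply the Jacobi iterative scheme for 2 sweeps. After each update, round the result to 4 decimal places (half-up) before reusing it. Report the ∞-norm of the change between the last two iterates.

Iteration 1:
  α = (-5 - (2)·2.0000) / (3) = -3.0000
  β = (8 - (-4)·-2.0000) / (8) = 0.0000
Iteration 2:
  α = (-5 - (2)·0.0000) / (3) = -1.6667
  β = (8 - (-4)·-3.0000) / (8) = -0.5000
Change: (1.3333, -0.5000) → max |·| = 1.3333

1.3333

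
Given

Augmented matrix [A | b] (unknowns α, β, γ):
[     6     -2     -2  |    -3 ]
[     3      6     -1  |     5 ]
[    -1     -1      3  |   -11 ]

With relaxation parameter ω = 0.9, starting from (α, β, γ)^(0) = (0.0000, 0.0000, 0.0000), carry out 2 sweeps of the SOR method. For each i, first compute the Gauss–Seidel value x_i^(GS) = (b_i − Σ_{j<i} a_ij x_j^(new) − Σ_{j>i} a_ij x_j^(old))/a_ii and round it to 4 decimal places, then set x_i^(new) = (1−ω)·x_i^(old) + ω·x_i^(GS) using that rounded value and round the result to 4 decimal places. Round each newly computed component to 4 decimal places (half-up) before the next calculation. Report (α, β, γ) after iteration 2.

(-1.1541, 0.8922, -3.6935)

Iteration 1:
  α: GS value = (-3 - (-2)·0.0000 - (-2)·0.0000) / (6) = -0.5000;  α ← (1−ω)·0.0000 + ω·-0.5000 = -0.4500
  β: GS value = (5 - (3)·-0.4500 - (-1)·0.0000) / (6) = 1.0583;  β ← (1−ω)·0.0000 + ω·1.0583 = 0.9525
  γ: GS value = (-11 - (-1)·-0.4500 - (-1)·0.9525) / (3) = -3.4992;  γ ← (1−ω)·0.0000 + ω·-3.4992 = -3.1493
Iteration 2:
  α: GS value = (-3 - (-2)·0.9525 - (-2)·-3.1493) / (6) = -1.2323;  α ← (1−ω)·-0.4500 + ω·-1.2323 = -1.1541
  β: GS value = (5 - (3)·-1.1541 - (-1)·-3.1493) / (6) = 0.8855;  β ← (1−ω)·0.9525 + ω·0.8855 = 0.8922
  γ: GS value = (-11 - (-1)·-1.1541 - (-1)·0.8922) / (3) = -3.7540;  γ ← (1−ω)·-3.1493 + ω·-3.7540 = -3.6935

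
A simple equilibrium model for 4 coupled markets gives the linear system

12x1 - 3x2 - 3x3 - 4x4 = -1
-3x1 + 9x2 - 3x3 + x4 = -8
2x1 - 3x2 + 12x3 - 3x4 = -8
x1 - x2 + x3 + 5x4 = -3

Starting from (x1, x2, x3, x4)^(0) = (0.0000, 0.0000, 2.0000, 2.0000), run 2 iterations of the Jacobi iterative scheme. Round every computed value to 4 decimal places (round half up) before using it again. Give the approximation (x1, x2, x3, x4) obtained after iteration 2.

(-0.5694, -0.4722, -1.2083, -0.8722)

Iteration 1:
  x1 = (-1 - (-3)·0.0000 - (-3)·2.0000 - (-4)·2.0000) / (12) = 1.0833
  x2 = (-8 - (-3)·0.0000 - (-3)·2.0000 - (1)·2.0000) / (9) = -0.4444
  x3 = (-8 - (2)·0.0000 - (-3)·0.0000 - (-3)·2.0000) / (12) = -0.1667
  x4 = (-3 - (1)·0.0000 - (-1)·0.0000 - (1)·2.0000) / (5) = -1.0000
Iteration 2:
  x1 = (-1 - (-3)·-0.4444 - (-3)·-0.1667 - (-4)·-1.0000) / (12) = -0.5694
  x2 = (-8 - (-3)·1.0833 - (-3)·-0.1667 - (1)·-1.0000) / (9) = -0.4722
  x3 = (-8 - (2)·1.0833 - (-3)·-0.4444 - (-3)·-1.0000) / (12) = -1.2083
  x4 = (-3 - (1)·1.0833 - (-1)·-0.4444 - (1)·-0.1667) / (5) = -0.8722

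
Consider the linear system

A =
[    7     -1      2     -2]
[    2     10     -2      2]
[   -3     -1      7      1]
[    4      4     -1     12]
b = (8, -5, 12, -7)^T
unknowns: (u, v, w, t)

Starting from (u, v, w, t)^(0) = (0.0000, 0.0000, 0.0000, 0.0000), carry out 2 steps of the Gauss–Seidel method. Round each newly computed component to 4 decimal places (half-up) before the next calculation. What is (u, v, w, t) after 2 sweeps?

Iteration 1:
  u = (8 - (-1)·0.0000 - (2)·0.0000 - (-2)·0.0000) / (7) = 1.1429
  v = (-5 - (2)·1.1429 - (-2)·0.0000 - (2)·0.0000) / (10) = -0.7286
  w = (12 - (-3)·1.1429 - (-1)·-0.7286 - (1)·0.0000) / (7) = 2.1000
  t = (-7 - (4)·1.1429 - (4)·-0.7286 - (-1)·2.1000) / (12) = -0.5464
Iteration 2:
  u = (8 - (-1)·-0.7286 - (2)·2.1000 - (-2)·-0.5464) / (7) = 0.2827
  v = (-5 - (2)·0.2827 - (-2)·2.1000 - (2)·-0.5464) / (10) = -0.0273
  w = (12 - (-3)·0.2827 - (-1)·-0.0273 - (1)·-0.5464) / (7) = 1.9096
  t = (-7 - (4)·0.2827 - (4)·-0.0273 - (-1)·1.9096) / (12) = -0.5093

(0.2827, -0.0273, 1.9096, -0.5093)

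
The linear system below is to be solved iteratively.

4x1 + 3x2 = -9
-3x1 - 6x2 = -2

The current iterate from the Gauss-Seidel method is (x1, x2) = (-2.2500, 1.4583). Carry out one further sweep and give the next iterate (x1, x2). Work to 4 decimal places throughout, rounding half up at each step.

One sweep:
  x1 = (-9 - (3)·1.4583) / (4) = -3.3437
  x2 = (-2 - (-3)·-3.3437) / (-6) = 2.0052

(-3.3437, 2.0052)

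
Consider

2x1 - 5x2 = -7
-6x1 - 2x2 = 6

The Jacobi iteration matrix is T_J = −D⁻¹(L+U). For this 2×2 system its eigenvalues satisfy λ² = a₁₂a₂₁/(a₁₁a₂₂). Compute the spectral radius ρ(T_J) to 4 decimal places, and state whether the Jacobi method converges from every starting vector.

a₁₂a₂₁/(a₁₁a₂₂) = (-5)·(-6) / ((2)·(-2)) = -7.500000
ρ = √|-7.500000| = √7.500000 = 2.7386
ρ > 1, so Jacobi diverges

2.7386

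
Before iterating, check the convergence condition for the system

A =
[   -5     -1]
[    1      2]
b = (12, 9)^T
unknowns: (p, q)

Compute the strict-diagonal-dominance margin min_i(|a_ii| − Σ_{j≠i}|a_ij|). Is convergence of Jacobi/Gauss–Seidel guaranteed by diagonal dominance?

row 1: |-5| − (1) = 4
row 2: |2| − (1) = 1
minimum over rows = 1 → strictly diagonally dominant (convergence guaranteed)

1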